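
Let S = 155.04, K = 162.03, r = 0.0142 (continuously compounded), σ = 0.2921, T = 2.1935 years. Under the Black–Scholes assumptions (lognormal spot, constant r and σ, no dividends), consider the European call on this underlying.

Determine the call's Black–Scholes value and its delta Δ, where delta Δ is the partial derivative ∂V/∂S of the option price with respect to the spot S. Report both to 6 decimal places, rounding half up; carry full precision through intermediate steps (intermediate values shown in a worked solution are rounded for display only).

σ√T = 0.2921·√2.1935 = 0.432614
d₁ = (ln(S/K) + (r+σ²/2)T) / (σ√T) = (ln(155.04/162.03) + (0.0142+0.2921²/2)·2.1935) / 0.432614 = (-0.044098 + 0.124725) / 0.432614 = 0.186371
d₂ = d₁ − σ√T = 0.186371 − 0.432614 = -0.246243
e^{−rT} = e^{−0.0142·2.1935} = 0.969332
N(d₁) = 0.573923,  N(d₂) = 0.402747
Call price V = S·N(d₁) − K·e^{−rT}·N(d₂) = 88.981039 − 63.255844 = 25.725196
Δ = N(d₁) = 0.573923

price = 25.725196
Δ = 0.573923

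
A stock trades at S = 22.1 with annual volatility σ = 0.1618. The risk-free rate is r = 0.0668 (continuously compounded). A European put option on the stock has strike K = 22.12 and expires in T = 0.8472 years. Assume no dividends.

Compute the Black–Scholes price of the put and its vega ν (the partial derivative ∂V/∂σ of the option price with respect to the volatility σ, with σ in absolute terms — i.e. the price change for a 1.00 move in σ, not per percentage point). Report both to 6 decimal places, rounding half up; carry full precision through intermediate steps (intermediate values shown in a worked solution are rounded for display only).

σ√T = 0.1618·√0.8472 = 0.148926
d₁ = (ln(S/K) + (r+σ²/2)T) / (σ√T) = (ln(22.1/22.12) + (0.0668+0.1618²/2)·0.8472) / 0.148926 = (-0.000905 + 0.067682) / 0.148926 = 0.448396
d₂ = d₁ − σ√T = 0.448396 − 0.148926 = 0.299469
e^{−rT} = e^{−0.0668·0.8472} = 0.944979
N(−d₁) = 0.326934,  N(−d₂) = 0.382291
Put price V = K·e^{−rT}·N(−d₂) − S·N(−d₁) = 7.991001 − 7.225238 = 0.765763
φ(d₁) = (1/√(2π))·e^{−d₁²/2} = 0.360787
ν = S·φ(d₁)·√T = 7.338985

price = 0.765763
ν = 7.338985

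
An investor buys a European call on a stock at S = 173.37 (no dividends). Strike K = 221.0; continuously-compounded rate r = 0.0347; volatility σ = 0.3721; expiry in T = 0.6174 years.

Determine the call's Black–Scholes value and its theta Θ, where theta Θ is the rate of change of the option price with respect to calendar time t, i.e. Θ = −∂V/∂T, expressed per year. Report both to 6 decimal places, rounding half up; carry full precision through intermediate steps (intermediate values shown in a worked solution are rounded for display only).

price = 7.292862
Θ = -14.965725

σ√T = 0.3721·√0.6174 = 0.292377
d₁ = (ln(S/K) + (r+σ²/2)T) / (σ√T) = (ln(173.37/221.0) + (0.0347+0.3721²/2)·0.6174) / 0.292377 = (-0.242735 + 0.064166) / 0.292377 = -0.610749
d₂ = d₁ − σ√T = -0.610749 − 0.292377 = -0.903126
e^{−rT} = e^{−0.0347·0.6174} = 0.978804
N(d₁) = 0.270683,  N(d₂) = 0.183230
Call price V = S·N(d₁) − K·e^{−rT}·N(d₂) = 46.928310 − 39.635448 = 7.292862
φ(d₁) = (1/√(2π))·e^{−d₁²/2} = 0.331063
Θ = −S·φ(d₁)·σ/(2√T) − r·K·e^{−rT}·N(d₂) = −13.590375 − 1.375350 = -14.965725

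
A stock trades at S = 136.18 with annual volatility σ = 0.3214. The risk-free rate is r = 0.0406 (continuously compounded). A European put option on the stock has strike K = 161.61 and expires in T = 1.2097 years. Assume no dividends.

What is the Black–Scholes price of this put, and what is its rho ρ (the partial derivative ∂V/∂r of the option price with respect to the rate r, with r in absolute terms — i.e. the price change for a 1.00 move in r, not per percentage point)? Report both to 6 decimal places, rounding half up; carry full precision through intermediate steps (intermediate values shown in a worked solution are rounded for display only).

price = 30.375301
ρ = -130.144514

σ√T = 0.3214·√1.2097 = 0.353496
d₁ = (ln(S/K) + (r+σ²/2)T) / (σ√T) = (ln(136.18/161.61) + (0.0406+0.3214²/2)·1.2097) / 0.353496 = (-0.171208 + 0.111594) / 0.353496 = -0.168644
d₂ = d₁ − σ√T = -0.168644 − 0.353496 = -0.522140
e^{−rT} = e^{−0.0406·1.2097} = 0.952073
N(−d₁) = 0.566962,  N(−d₂) = 0.699214
Put price V = K·e^{−rT}·N(−d₂) − S·N(−d₁) = 107.584123 − 77.208822 = 30.375301
ρ = −K·T·e^{−rT}·N(−d₂) = -130.144514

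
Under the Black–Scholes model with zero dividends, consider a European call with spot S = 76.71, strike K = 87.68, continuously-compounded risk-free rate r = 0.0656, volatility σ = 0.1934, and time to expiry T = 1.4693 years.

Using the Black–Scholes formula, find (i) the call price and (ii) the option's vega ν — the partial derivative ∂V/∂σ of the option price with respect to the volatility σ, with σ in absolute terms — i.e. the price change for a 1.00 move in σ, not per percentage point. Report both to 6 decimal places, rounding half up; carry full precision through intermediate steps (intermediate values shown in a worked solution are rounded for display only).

σ√T = 0.1934·√1.4693 = 0.234429
d₁ = (ln(S/K) + (r+σ²/2)T) / (σ√T) = (ln(76.71/87.68) + (0.0656+0.1934²/2)·1.4693) / 0.234429 = (-0.133662 + 0.123865) / 0.234429 = -0.041791
d₂ = d₁ − σ√T = -0.041791 − 0.234429 = -0.276221
e^{−rT} = e^{−0.0656·1.4693} = 0.908113
N(d₁) = 0.483332,  N(d₂) = 0.391189
Call price V = S·N(d₁) − K·e^{−rT}·N(d₂) = 37.076434 − 31.147813 = 5.928621
φ(d₁) = (1/√(2π))·e^{−d₁²/2} = 0.398594
ν = S·φ(d₁)·√T = 37.062784

price = 5.928621
ν = 37.062784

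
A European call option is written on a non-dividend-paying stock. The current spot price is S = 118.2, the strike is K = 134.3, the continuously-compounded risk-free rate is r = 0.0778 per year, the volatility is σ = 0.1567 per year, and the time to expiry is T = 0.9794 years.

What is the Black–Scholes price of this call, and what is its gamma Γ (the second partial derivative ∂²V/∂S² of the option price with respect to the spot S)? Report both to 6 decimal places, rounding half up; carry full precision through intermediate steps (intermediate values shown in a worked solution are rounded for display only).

σ√T = 0.1567·√0.9794 = 0.155078
d₁ = (ln(S/K) + (r+σ²/2)T) / (σ√T) = (ln(118.2/134.3) + (0.0778+0.1567²/2)·0.9794) / 0.155078 = (-0.127698 + 0.088222) / 0.155078 = -0.254557
d₂ = d₁ − σ√T = -0.254557 − 0.155078 = -0.409635
e^{−rT} = e^{−0.0778·0.9794} = 0.926633
N(d₁) = 0.399532,  N(d₂) = 0.341037
Call price V = S·N(d₁) − K·e^{−rT}·N(d₂) = 47.224739 − 42.440966 = 4.783773
φ(d₁) = (1/√(2π))·e^{−d₁²/2} = 0.386224
Γ = φ(d₁) / (S·σ·√T) = 0.021070

price = 4.783773
Γ = 0.021070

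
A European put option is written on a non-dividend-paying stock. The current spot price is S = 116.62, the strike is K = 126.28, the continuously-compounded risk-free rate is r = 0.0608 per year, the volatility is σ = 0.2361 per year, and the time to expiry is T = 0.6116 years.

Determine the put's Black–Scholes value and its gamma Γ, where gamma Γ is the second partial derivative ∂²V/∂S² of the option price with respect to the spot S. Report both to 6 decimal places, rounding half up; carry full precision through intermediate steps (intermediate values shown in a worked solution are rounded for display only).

price = 11.518505
Γ = 0.018353

σ√T = 0.2361·√0.6116 = 0.184642
d₁ = (ln(S/K) + (r+σ²/2)T) / (σ√T) = (ln(116.62/126.28) + (0.0608+0.2361²/2)·0.6116) / 0.184642 = (-0.079581 + 0.054232) / 0.184642 = -0.137289
d₂ = d₁ − σ√T = -0.137289 − 0.184642 = -0.321931
e^{−rT} = e^{−0.0608·0.6116} = 0.963498
N(−d₁) = 0.554599,  N(−d₂) = 0.626248
Put price V = K·e^{−rT}·N(−d₂) − S·N(−d₁) = 76.195832 − 64.677328 = 11.518505
φ(d₁) = (1/√(2π))·e^{−d₁²/2} = 0.395200
Γ = φ(d₁) / (S·σ·√T) = 0.018353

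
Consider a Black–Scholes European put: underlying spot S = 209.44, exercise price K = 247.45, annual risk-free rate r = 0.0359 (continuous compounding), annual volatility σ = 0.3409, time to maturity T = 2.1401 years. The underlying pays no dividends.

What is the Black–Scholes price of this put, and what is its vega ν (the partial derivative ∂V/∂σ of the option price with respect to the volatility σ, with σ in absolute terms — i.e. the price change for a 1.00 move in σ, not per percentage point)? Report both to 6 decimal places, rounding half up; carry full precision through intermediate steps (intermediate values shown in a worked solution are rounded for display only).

price = 53.722515
ν = 121.941861

σ√T = 0.3409·√2.1401 = 0.498705
d₁ = (ln(S/K) + (r+σ²/2)T) / (σ√T) = (ln(209.44/247.45) + (0.0359+0.3409²/2)·2.1401) / 0.498705 = (-0.166771 + 0.201183) / 0.498705 = 0.069002
d₂ = d₁ − σ√T = 0.069002 − 0.498705 = -0.429703
e^{−rT} = e^{−0.0359·2.1401} = 0.926048
N(−d₁) = 0.472494,  N(−d₂) = 0.666294
Put price V = K·e^{−rT}·N(−d₂) − S·N(−d₁) = 152.681627 − 98.959113 = 53.722515
φ(d₁) = (1/√(2π))·e^{−d₁²/2} = 0.397994
ν = S·φ(d₁)·√T = 121.941861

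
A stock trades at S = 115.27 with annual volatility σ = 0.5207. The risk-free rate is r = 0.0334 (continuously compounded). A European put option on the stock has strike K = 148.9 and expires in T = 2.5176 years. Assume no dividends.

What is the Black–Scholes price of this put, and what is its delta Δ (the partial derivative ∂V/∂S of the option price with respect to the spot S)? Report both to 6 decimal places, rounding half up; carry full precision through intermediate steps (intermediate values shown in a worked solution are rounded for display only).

price = 52.035446
Δ = -0.418778

σ√T = 0.5207·√2.5176 = 0.826192
d₁ = (ln(S/K) + (r+σ²/2)T) / (σ√T) = (ln(115.27/148.9) + (0.0334+0.5207²/2)·2.5176) / 0.826192 = (-0.255998 + 0.425384) / 0.826192 = 0.205021
d₂ = d₁ − σ√T = 0.205021 − 0.826192 = -0.621171
e^{−rT} = e^{−0.0334·2.5176} = 0.919350
N(−d₁) = 0.418778,  N(−d₂) = 0.732756
Put price V = K·e^{−rT}·N(−d₂) − S·N(−d₁) = 100.307973 − 48.272526 = 52.035446
Δ = −N(−d₁) = -0.418778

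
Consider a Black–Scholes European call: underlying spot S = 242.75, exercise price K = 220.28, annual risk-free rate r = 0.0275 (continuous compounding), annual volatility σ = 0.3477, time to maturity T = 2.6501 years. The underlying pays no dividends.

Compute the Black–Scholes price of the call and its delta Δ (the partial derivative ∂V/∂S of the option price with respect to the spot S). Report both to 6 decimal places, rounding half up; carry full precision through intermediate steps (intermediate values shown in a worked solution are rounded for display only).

σ√T = 0.3477·√2.6501 = 0.566025
d₁ = (ln(S/K) + (r+σ²/2)T) / (σ√T) = (ln(242.75/220.28) + (0.0275+0.3477²/2)·2.6501) / 0.566025 = (0.097133 + 0.233070) / 0.566025 = 0.583371
d₂ = d₁ − σ√T = 0.583371 − 0.566025 = 0.017346
e^{−rT} = e^{−0.0275·2.6501} = 0.929714
N(d₁) = 0.720178,  N(d₂) = 0.506920
Call price V = S·N(d₁) − K·e^{−rT}·N(d₂) = 174.823256 − 103.815865 = 71.007392
Δ = N(d₁) = 0.720178

price = 71.007392
Δ = 0.720178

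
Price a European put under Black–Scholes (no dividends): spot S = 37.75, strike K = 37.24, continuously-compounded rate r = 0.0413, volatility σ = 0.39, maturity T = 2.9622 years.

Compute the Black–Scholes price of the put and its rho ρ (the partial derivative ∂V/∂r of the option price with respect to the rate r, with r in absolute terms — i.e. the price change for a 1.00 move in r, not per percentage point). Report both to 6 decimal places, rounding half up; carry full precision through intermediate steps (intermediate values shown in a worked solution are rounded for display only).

σ√T = 0.39·√2.9622 = 0.671231
d₁ = (ln(S/K) + (r+σ²/2)T) / (σ√T) = (ln(37.75/37.24) + (0.0413+0.39²/2)·2.9622) / 0.671231 = (0.013602 + 0.347614) / 0.671231 = 0.538140
d₂ = d₁ − σ√T = 0.538140 − 0.671231 = -0.133091
e^{−rT} = e^{−0.0413·2.9622} = 0.884848
N(−d₁) = 0.295240,  N(−d₂) = 0.552939
Put price V = K·e^{−rT}·N(−d₂) − S·N(−d₁) = 18.220315 − 11.145315 = 7.075000
ρ = −K·T·e^{−rT}·N(−d₂) = -53.972217

price = 7.075000
ρ = -53.972217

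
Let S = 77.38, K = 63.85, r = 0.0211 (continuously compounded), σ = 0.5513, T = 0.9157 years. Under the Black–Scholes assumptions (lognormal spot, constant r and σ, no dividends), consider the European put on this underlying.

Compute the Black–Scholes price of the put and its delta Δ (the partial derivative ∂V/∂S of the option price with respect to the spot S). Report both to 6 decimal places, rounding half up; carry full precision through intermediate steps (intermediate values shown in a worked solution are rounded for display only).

price = 8.311616
Δ = -0.253118

σ√T = 0.5513·√0.9157 = 0.527551
d₁ = (ln(S/K) + (r+σ²/2)T) / (σ√T) = (ln(77.38/63.85) + (0.0211+0.5513²/2)·0.9157) / 0.527551 = (0.192192 + 0.158476) / 0.527551 = 0.664709
d₂ = d₁ − σ√T = 0.664709 − 0.527551 = 0.137158
e^{−rT} = e^{−0.0211·0.9157} = 0.980864
N(−d₁) = 0.253118,  N(−d₂) = 0.445453
Put price V = K·e^{−rT}·N(−d₂) − S·N(−d₁) = 27.897905 − 19.586289 = 8.311616
Δ = −N(−d₁) = -0.253118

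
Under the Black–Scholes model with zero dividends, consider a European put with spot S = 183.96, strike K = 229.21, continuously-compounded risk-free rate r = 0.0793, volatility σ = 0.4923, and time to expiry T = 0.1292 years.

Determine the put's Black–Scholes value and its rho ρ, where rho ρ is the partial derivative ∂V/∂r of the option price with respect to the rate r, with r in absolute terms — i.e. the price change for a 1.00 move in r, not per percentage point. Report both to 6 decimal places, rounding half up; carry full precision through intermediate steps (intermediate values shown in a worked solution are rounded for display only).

σ√T = 0.4923·√0.1292 = 0.176954
d₁ = (ln(S/K) + (r+σ²/2)T) / (σ√T) = (ln(183.96/229.21) + (0.0793+0.4923²/2)·0.1292) / 0.176954 = (-0.219920 + 0.025902) / 0.176954 = -1.096432
d₂ = d₁ − σ√T = -1.096432 − 0.176954 = -1.273386
e^{−rT} = e^{−0.0793·0.1292} = 0.989807
N(−d₁) = 0.863555,  N(−d₂) = 0.898559
Put price V = K·e^{−rT}·N(−d₂) − S·N(−d₁) = 203.859423 − 158.859589 = 44.999833
ρ = −K·T·e^{−rT}·N(−d₂) = -26.338637

price = 44.999833
ρ = -26.338637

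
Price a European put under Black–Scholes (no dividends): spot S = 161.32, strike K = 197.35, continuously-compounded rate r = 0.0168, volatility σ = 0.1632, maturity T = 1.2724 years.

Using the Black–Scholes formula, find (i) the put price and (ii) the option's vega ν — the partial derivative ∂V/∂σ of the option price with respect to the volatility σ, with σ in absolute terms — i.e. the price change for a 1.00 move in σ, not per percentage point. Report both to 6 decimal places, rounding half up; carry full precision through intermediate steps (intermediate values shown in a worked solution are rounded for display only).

σ√T = 0.1632·√1.2724 = 0.184091
d₁ = (ln(S/K) + (r+σ²/2)T) / (σ√T) = (ln(161.32/197.35) + (0.0168+0.1632²/2)·1.2724) / 0.184091 = (-0.201589 + 0.038321) / 0.184091 = -0.886888
d₂ = d₁ − σ√T = -0.886888 − 0.184091 = -1.070978
e^{−rT} = e^{−0.0168·1.2724} = 0.978851
N(−d₁) = 0.812430,  N(−d₂) = 0.857910
Put price V = K·e^{−rT}·N(−d₂) − S·N(−d₁) = 165.727834 − 131.061254 = 34.666580
φ(d₁) = (1/√(2π))·e^{−d₁²/2} = 0.269221
ν = S·φ(d₁)·√T = 48.990141

price = 34.666580
ν = 48.990141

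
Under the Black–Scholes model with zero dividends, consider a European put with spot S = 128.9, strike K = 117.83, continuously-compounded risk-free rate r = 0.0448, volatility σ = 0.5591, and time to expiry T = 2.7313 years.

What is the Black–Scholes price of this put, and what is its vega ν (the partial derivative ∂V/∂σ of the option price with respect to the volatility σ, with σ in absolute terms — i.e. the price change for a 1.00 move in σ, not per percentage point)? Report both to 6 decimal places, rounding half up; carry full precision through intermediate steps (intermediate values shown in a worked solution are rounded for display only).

price = 30.181618
ν = 66.908549

σ√T = 0.5591·√2.7313 = 0.924005
d₁ = (ln(S/K) + (r+σ²/2)T) / (σ√T) = (ln(128.9/117.83) + (0.0448+0.5591²/2)·2.7313) / 0.924005 = (0.089794 + 0.549255) / 0.924005 = 0.691608
d₂ = d₁ − σ√T = 0.691608 − 0.924005 = -0.232397
e^{−rT} = e^{−0.0448·2.7313} = 0.884828
N(−d₁) = 0.244592,  N(−d₂) = 0.591885
Put price V = K·e^{−rT}·N(−d₂) − S·N(−d₁) = 61.709517 − 31.527899 = 30.181618
φ(d₁) = (1/√(2π))·e^{−d₁²/2} = 0.314083
ν = S·φ(d₁)·√T = 66.908549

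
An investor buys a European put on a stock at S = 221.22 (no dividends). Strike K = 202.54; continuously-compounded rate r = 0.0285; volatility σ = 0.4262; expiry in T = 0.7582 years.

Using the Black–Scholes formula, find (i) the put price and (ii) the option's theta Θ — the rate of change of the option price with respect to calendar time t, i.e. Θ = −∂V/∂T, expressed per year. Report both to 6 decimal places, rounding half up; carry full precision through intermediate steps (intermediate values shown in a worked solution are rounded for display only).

σ√T = 0.4262·√0.7582 = 0.371112
d₁ = (ln(S/K) + (r+σ²/2)T) / (σ√T) = (ln(221.22/202.54) + (0.0285+0.4262²/2)·0.7582) / 0.371112 = (0.088220 + 0.090471) / 0.371112 = 0.481502
d₂ = d₁ − σ√T = 0.481502 − 0.371112 = 0.110389
e^{−rT} = e^{−0.0285·0.7582} = 0.978623
N(−d₁) = 0.315080,  N(−d₂) = 0.456050
Put price V = K·e^{−rT}·N(−d₂) − S·N(−d₁) = 90.393882 − 69.702005 = 20.691877
φ(d₁) = (1/√(2π))·e^{−d₁²/2} = 0.355276
Θ = −S·φ(d₁)·σ/(2√T) + r·K·e^{−rT}·N(−d₂) = −19.234539 + 2.576226 = -16.658313

price = 20.691877
Θ = -16.658313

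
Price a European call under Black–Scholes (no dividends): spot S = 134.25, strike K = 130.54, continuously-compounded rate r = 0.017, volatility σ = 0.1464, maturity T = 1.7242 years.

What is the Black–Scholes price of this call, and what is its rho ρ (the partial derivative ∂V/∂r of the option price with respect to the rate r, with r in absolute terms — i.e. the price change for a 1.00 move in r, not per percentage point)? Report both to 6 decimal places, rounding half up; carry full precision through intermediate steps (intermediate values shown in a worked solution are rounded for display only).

price = 14.173644
ρ = 126.794620

σ√T = 0.1464·√1.7242 = 0.192236
d₁ = (ln(S/K) + (r+σ²/2)T) / (σ√T) = (ln(134.25/130.54) + (0.017+0.1464²/2)·1.7242) / 0.192236 = (0.028024 + 0.047789) / 0.192236 = 0.394373
d₂ = d₁ − σ√T = 0.394373 − 0.192236 = 0.202137
e^{−rT} = e^{−0.017·1.7242} = 0.971114
N(d₁) = 0.653347,  N(d₂) = 0.580095
Call price V = S·N(d₁) − K·e^{−rT}·N(d₂) = 87.711876 − 73.538232 = 14.173644
ρ = K·T·e^{−rT}·N(d₂) = 126.794620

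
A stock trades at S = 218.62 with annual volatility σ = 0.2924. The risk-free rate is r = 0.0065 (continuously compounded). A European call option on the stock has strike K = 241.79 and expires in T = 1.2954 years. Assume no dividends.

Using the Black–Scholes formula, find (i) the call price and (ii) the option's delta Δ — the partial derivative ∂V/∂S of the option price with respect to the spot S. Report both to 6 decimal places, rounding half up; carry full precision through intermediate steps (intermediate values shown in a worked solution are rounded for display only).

price = 20.864046
Δ = 0.455812

σ√T = 0.2924·√1.2954 = 0.332797
d₁ = (ln(S/K) + (r+σ²/2)T) / (σ√T) = (ln(218.62/241.79) + (0.0065+0.2924²/2)·1.2954) / 0.332797 = (-0.100735 + 0.063797) / 0.332797 = -0.110991
d₂ = d₁ − σ√T = -0.110991 − 0.332797 = -0.443788
e^{−rT} = e^{−0.0065·1.2954} = 0.991615
N(d₁) = 0.455812,  N(d₂) = 0.328598
Call price V = S·N(d₁) − K·e^{−rT}·N(d₂) = 99.649549 − 78.785503 = 20.864046
Δ = N(d₁) = 0.455812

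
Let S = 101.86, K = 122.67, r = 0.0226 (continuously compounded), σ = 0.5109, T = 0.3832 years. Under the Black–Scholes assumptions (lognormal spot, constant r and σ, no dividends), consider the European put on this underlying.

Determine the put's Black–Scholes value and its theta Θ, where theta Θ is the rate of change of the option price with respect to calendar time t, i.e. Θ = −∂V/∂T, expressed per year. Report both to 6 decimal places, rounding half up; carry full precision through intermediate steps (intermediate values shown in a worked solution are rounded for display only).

σ√T = 0.5109·√0.3832 = 0.316263
d₁ = (ln(S/K) + (r+σ²/2)T) / (σ√T) = (ln(101.86/122.67) + (0.0226+0.5109²/2)·0.3832) / 0.316263 = (-0.185899 + 0.058672) / 0.316263 = -0.402282
d₂ = d₁ − σ√T = -0.402282 − 0.316263 = -0.718545
e^{−rT} = e^{−0.0226·0.3832} = 0.991377
N(−d₁) = 0.656262,  N(−d₂) = 0.763789
Put price V = K·e^{−rT}·N(−d₂) − S·N(−d₁) = 92.886128 − 66.846820 = 26.039307
φ(d₁) = (1/√(2π))·e^{−d₁²/2} = 0.367933
Θ = −S·φ(d₁)·σ/(2√T) + r·K·e^{−rT}·N(−d₂) = −15.465565 + 2.099226 = -13.366338

price = 26.039307
Θ = -13.366338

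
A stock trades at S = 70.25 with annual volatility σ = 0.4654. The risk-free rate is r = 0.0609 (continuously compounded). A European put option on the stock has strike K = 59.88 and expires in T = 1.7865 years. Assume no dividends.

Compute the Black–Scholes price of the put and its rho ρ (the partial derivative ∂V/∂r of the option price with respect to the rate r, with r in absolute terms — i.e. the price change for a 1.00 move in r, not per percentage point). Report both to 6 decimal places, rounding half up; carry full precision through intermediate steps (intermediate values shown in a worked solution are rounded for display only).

σ√T = 0.4654·√1.7865 = 0.622054
d₁ = (ln(S/K) + (r+σ²/2)T) / (σ√T) = (ln(70.25/59.88) + (0.0609+0.4654²/2)·1.7865) / 0.622054 = (0.159718 + 0.302273) / 0.622054 = 0.742687
d₂ = d₁ − σ√T = 0.742687 − 0.622054 = 0.120633
e^{−rT} = e^{−0.0609·1.7865} = 0.896912
N(−d₁) = 0.228836,  N(−d₂) = 0.451991
Put price V = K·e^{−rT}·N(−d₂) − S·N(−d₁) = 24.275107 − 16.075708 = 8.199399
ρ = −K·T·e^{−rT}·N(−d₂) = -43.367479

price = 8.199399
ρ = -43.367479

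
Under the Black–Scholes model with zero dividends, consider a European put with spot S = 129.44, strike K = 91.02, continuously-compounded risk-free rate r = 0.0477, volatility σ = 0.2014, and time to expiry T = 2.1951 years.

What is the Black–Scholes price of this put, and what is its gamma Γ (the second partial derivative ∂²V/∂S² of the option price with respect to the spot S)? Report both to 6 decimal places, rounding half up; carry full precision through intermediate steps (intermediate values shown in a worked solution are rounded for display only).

σ√T = 0.2014·√2.1951 = 0.298392
d₁ = (ln(S/K) + (r+σ²/2)T) / (σ√T) = (ln(129.44/91.02) + (0.0477+0.2014²/2)·2.1951) / 0.298392 = (0.352138 + 0.149225) / 0.298392 = 1.680219
d₂ = d₁ − σ√T = 1.680219 − 0.298392 = 1.381827
e^{−rT} = e^{−0.0477·2.1951} = 0.900589
N(−d₁) = 0.046457,  N(−d₂) = 0.083512
Put price V = K·e^{−rT}·N(−d₂) − S·N(−d₁) = 6.845644 − 6.013441 = 0.832202
φ(d₁) = (1/√(2π))·e^{−d₁²/2} = 0.097246
Γ = φ(d₁) / (S·σ·√T) = 0.002518

price = 0.832202
Γ = 0.002518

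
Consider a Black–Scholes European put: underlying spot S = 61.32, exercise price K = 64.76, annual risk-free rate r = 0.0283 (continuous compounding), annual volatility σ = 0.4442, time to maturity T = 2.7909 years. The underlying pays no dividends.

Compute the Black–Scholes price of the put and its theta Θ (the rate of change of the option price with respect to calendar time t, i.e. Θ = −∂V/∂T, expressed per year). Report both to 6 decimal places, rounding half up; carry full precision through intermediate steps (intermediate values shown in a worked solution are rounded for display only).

σ√T = 0.4442·√2.7909 = 0.742080
d₁ = (ln(S/K) + (r+σ²/2)T) / (σ√T) = (ln(61.32/64.76) + (0.0283+0.4442²/2)·2.7909) / 0.742080 = (-0.054582 + 0.354324) / 0.742080 = 0.403921
d₂ = d₁ − σ√T = 0.403921 − 0.742080 = -0.338159
e^{−rT} = e^{−0.0283·2.7909} = 0.924056
N(−d₁) = 0.343135,  N(−d₂) = 0.632378
Put price V = K·e^{−rT}·N(−d₂) − S·N(−d₁) = 37.842701 − 21.041062 = 16.801639
φ(d₁) = (1/√(2π))·e^{−d₁²/2} = 0.367690
Θ = −S·φ(d₁)·σ/(2√T) + r·K·e^{−rT}·N(−d₂) = −2.997510 + 1.070948 = -1.926561

price = 16.801639
Θ = -1.926561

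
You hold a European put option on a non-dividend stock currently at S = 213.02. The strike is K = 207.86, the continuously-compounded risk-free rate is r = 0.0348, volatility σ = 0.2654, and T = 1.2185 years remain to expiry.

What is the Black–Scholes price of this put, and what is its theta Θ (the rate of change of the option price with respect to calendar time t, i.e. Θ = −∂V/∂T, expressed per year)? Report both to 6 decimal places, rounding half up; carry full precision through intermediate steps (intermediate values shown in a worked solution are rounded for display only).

σ√T = 0.2654·√1.2185 = 0.292964
d₁ = (ln(S/K) + (r+σ²/2)T) / (σ√T) = (ln(213.02/207.86) + (0.0348+0.2654²/2)·1.2185) / 0.292964 = (0.024521 + 0.085318) / 0.292964 = 0.374923
d₂ = d₁ − σ√T = 0.374923 − 0.292964 = 0.081960
e^{−rT} = e^{−0.0348·1.2185} = 0.958483
N(−d₁) = 0.353859,  N(−d₂) = 0.467339
Put price V = K·e^{−rT}·N(−d₂) − S·N(−d₁) = 93.108113 − 75.378982 = 17.729131
φ(d₁) = (1/√(2π))·e^{−d₁²/2} = 0.371866
Θ = −S·φ(d₁)·σ/(2√T) + r·K·e^{−rT}·N(−d₂) = −9.522802 + 3.240162 = -6.282639

price = 17.729131
Θ = -6.282639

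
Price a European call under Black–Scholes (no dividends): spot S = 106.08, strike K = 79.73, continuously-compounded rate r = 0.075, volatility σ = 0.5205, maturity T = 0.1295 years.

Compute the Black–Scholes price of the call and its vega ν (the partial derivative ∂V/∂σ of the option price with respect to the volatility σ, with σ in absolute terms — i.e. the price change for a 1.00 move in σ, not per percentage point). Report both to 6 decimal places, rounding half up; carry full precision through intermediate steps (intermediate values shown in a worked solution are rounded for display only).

price = 27.540469
ν = 3.776443

σ√T = 0.5205·√0.1295 = 0.187308
d₁ = (ln(S/K) + (r+σ²/2)T) / (σ√T) = (ln(106.08/79.73) + (0.075+0.5205²/2)·0.1295) / 0.187308 = (0.285548 + 0.027255) / 0.187308 = 1.669991
d₂ = d₁ − σ√T = 1.669991 − 0.187308 = 1.482683
e^{−rT} = e^{−0.075·0.1295} = 0.990335
N(d₁) = 0.952539,  N(d₂) = 0.930921
Call price V = S·N(d₁) − K·e^{−rT}·N(d₂) = 101.045384 − 73.504915 = 27.540469
φ(d₁) = (1/√(2π))·e^{−d₁²/2} = 0.098927
ν = S·φ(d₁)·√T = 3.776443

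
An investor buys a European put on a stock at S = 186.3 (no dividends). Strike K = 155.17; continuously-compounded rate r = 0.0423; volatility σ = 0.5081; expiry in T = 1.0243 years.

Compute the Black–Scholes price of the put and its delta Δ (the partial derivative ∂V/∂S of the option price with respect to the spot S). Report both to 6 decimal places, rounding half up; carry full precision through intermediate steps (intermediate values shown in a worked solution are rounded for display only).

σ√T = 0.5081·√1.0243 = 0.514236
d₁ = (ln(S/K) + (r+σ²/2)T) / (σ√T) = (ln(186.3/155.17) + (0.0423+0.5081²/2)·1.0243) / 0.514236 = (0.182837 + 0.175547) / 0.514236 = 0.696925
d₂ = d₁ − σ√T = 0.696925 − 0.514236 = 0.182689
e^{−rT} = e^{−0.0423·1.0243} = 0.957597
N(−d₁) = 0.242925,  N(−d₂) = 0.427521
Put price V = K·e^{−rT}·N(−d₂) − S·N(−d₁) = 63.525508 − 45.256878 = 18.268630
Δ = −N(−d₁) = -0.242925

price = 18.268630
Δ = -0.242925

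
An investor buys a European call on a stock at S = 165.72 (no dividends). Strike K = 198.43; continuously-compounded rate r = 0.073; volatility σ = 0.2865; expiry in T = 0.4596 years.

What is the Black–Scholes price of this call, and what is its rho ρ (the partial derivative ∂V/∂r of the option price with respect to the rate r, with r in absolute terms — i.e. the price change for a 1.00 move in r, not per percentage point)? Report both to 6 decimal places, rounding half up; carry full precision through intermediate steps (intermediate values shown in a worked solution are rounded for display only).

σ√T = 0.2865·√0.4596 = 0.194229
d₁ = (ln(S/K) + (r+σ²/2)T) / (σ√T) = (ln(165.72/198.43) + (0.073+0.2865²/2)·0.4596) / 0.194229 = (-0.180137 + 0.052413) / 0.194229 = -0.657591
d₂ = d₁ − σ√T = -0.657591 − 0.194229 = -0.851821
e^{−rT} = e^{−0.073·0.4596} = 0.967006
N(d₁) = 0.255400,  N(d₂) = 0.197157
Call price V = S·N(d₁) − K·e^{−rT}·N(d₂) = 42.324951 − 37.831037 = 4.493914
ρ = K·T·e^{−rT}·N(d₂) = 17.387145

price = 4.493914
ρ = 17.387145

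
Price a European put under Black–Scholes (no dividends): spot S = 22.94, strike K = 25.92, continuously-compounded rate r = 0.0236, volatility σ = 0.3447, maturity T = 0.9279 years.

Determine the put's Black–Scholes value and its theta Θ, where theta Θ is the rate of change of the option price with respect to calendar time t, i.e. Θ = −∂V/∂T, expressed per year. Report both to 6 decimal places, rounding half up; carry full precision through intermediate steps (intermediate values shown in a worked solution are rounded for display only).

σ√T = 0.3447·√0.9279 = 0.332041
d₁ = (ln(S/K) + (r+σ²/2)T) / (σ√T) = (ln(22.94/25.92) + (0.0236+0.3447²/2)·0.9279) / 0.332041 = (-0.122133 + 0.077024) / 0.332041 = -0.135853
d₂ = d₁ − σ√T = -0.135853 − 0.332041 = -0.467894
e^{−rT} = e^{−0.0236·0.9279} = 0.978340
N(−d₁) = 0.554031,  N(−d₂) = 0.680070
Put price V = K·e^{−rT}·N(−d₂) − S·N(−d₁) = 17.245590 − 12.709474 = 4.536116
φ(d₁) = (1/√(2π))·e^{−d₁²/2} = 0.395278
Θ = −S·φ(d₁)·σ/(2√T) + r·K·e^{−rT}·N(−d₂) = −1.622395 + 0.406996 = -1.215399

price = 4.536116
Θ = -1.215399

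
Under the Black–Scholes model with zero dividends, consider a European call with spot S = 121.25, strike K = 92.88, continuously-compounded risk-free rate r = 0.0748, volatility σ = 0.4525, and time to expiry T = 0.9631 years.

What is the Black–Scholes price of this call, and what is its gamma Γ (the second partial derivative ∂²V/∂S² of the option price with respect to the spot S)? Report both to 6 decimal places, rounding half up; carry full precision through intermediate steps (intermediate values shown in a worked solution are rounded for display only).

σ√T = 0.4525·√0.9631 = 0.444073
d₁ = (ln(S/K) + (r+σ²/2)T) / (σ√T) = (ln(121.25/92.88) + (0.0748+0.4525²/2)·0.9631) / 0.444073 = (0.266546 + 0.170640) / 0.444073 = 0.984493
d₂ = d₁ − σ√T = 0.984493 − 0.444073 = 0.540420
e^{−rT} = e^{−0.0748·0.9631} = 0.930494
N(d₁) = 0.837563,  N(d₂) = 0.705546
Call price V = S·N(d₁) − K·e^{−rT}·N(d₂) = 101.554549 − 60.976306 = 40.578243
φ(d₁) = (1/√(2π))·e^{−d₁²/2} = 0.245723
Γ = φ(d₁) / (S·σ·√T) = 0.004564

price = 40.578243
Γ = 0.004564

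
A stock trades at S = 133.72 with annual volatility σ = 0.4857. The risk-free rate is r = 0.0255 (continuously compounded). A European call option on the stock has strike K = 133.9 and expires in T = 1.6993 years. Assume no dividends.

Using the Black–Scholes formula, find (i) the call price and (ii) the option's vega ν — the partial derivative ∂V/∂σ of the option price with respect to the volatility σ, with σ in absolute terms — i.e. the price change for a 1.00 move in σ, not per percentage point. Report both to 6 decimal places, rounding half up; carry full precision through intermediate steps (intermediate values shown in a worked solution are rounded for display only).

price = 35.355629
ν = 64.625971

σ√T = 0.4857·√1.6993 = 0.633145
d₁ = (ln(S/K) + (r+σ²/2)T) / (σ√T) = (ln(133.72/133.9) + (0.0255+0.4857²/2)·1.6993) / 0.633145 = (-0.001345 + 0.243768) / 0.633145 = 0.382887
d₂ = d₁ − σ√T = 0.382887 − 0.633145 = -0.250258
e^{−rT} = e^{−0.0255·1.6993} = 0.957593
N(d₁) = 0.649098,  N(d₂) = 0.401194
Call price V = S·N(d₁) − K·e^{−rT}·N(d₂) = 86.797434 − 51.441805 = 35.355629
φ(d₁) = (1/√(2π))·e^{−d₁²/2} = 0.370745
ν = S·φ(d₁)·√T = 64.625971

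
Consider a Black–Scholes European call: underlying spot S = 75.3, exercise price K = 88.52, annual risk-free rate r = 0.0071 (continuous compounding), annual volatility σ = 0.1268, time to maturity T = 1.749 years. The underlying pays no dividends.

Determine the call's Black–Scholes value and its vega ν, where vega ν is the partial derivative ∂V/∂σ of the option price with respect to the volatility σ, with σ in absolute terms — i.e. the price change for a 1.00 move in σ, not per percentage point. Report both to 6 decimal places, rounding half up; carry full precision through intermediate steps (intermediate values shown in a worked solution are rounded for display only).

σ√T = 0.1268·√1.749 = 0.167693
d₁ = (ln(S/K) + (r+σ²/2)T) / (σ√T) = (ln(75.3/88.52) + (0.0071+0.1268²/2)·1.749) / 0.167693 = (-0.161748 + 0.026478) / 0.167693 = -0.806654
d₂ = d₁ − σ√T = -0.806654 − 0.167693 = -0.974347
e^{−rT} = e^{−0.0071·1.749} = 0.987659
N(d₁) = 0.209933,  N(d₂) = 0.164942
Call price V = S·N(d₁) − K·e^{−rT}·N(d₂) = 15.807940 − 14.420487 = 1.387453
φ(d₁) = (1/√(2π))·e^{−d₁²/2} = 0.288147
ν = S·φ(d₁)·√T = 28.694860

price = 1.387453
ν = 28.694860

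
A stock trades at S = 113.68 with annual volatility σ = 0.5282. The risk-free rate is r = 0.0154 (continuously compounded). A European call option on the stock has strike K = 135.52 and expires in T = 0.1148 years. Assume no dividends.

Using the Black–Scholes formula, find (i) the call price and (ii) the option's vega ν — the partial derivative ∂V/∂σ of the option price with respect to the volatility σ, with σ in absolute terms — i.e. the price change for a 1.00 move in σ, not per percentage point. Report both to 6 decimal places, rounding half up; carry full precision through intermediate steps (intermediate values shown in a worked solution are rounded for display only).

σ√T = 0.5282·√0.1148 = 0.178966
d₁ = (ln(S/K) + (r+σ²/2)T) / (σ√T) = (ln(113.68/135.52) + (0.0154+0.5282²/2)·0.1148) / 0.178966 = (-0.175732 + 0.017782) / 0.178966 = -0.882570
d₂ = d₁ − σ√T = -0.882570 − 0.178966 = -1.061535
e^{−rT} = e^{−0.0154·0.1148} = 0.998234
N(d₁) = 0.188734,  N(d₂) = 0.144223
Call price V = S·N(d₁) − K·e^{−rT}·N(d₂) = 21.455333 − 19.510634 = 1.944700
φ(d₁) = (1/√(2π))·e^{−d₁²/2} = 0.270251
ν = S·φ(d₁)·√T = 10.409331

price = 1.944700
ν = 10.409331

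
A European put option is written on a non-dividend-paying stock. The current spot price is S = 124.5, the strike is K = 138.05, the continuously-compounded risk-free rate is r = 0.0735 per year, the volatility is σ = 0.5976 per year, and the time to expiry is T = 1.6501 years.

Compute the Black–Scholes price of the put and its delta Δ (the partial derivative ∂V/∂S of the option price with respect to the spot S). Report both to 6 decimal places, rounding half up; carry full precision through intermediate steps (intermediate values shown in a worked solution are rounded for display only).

price = 35.781679
Δ = -0.341916

σ√T = 0.5976·√1.6501 = 0.767654
d₁ = (ln(S/K) + (r+σ²/2)T) / (σ√T) = (ln(124.5/138.05) + (0.0735+0.5976²/2)·1.6501) / 0.767654 = (-0.103310 + 0.415929) / 0.767654 = 0.407239
d₂ = d₁ − σ√T = 0.407239 − 0.767654 = -0.360415
e^{−rT} = e^{−0.0735·1.6501} = 0.885784
N(−d₁) = 0.341916,  N(−d₂) = 0.640732
Put price V = K·e^{−rT}·N(−d₂) − S·N(−d₁) = 78.350253 − 42.568574 = 35.781679
Δ = −N(−d₁) = -0.341916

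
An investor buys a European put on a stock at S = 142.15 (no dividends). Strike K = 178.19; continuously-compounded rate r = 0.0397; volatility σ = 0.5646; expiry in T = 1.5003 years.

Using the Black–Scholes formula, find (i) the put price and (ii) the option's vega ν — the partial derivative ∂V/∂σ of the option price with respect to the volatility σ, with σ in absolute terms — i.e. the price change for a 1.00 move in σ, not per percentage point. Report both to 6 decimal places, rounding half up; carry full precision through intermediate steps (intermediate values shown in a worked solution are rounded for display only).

price = 55.956836
ν = 69.078802

σ√T = 0.5646·√1.5003 = 0.691560
d₁ = (ln(S/K) + (r+σ²/2)T) / (σ√T) = (ln(142.15/178.19) + (0.0397+0.5646²/2)·1.5003) / 0.691560 = (-0.225968 + 0.298690) / 0.691560 = 0.105156
d₂ = d₁ − σ√T = 0.105156 − 0.691560 = -0.586404
e^{−rT} = e^{−0.0397·1.5003} = 0.942177
N(−d₁) = 0.458126,  N(−d₂) = 0.721198
Put price V = K·e^{−rT}·N(−d₂) − S·N(−d₁) = 121.079421 − 65.122585 = 55.956836
φ(d₁) = (1/√(2π))·e^{−d₁²/2} = 0.396743
ν = S·φ(d₁)·√T = 69.078802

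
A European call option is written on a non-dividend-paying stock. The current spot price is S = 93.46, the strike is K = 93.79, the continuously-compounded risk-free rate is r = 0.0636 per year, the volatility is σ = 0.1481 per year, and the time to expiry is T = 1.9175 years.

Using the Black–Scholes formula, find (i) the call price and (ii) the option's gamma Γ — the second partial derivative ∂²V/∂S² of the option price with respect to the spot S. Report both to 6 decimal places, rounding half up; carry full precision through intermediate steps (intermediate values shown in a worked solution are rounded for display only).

σ√T = 0.1481·√1.9175 = 0.205080
d₁ = (ln(S/K) + (r+σ²/2)T) / (σ√T) = (ln(93.46/93.79) + (0.0636+0.1481²/2)·1.9175) / 0.205080 = (-0.003525 + 0.142982) / 0.205080 = 0.680014
d₂ = d₁ − σ√T = 0.680014 − 0.205080 = 0.474935
e^{−rT} = e^{−0.0636·1.9175} = 0.885190
N(d₁) = 0.751752,  N(d₂) = 0.682583
Call price V = S·N(d₁) − K·e^{−rT}·N(d₂) = 70.258769 − 56.669399 = 13.589370
φ(d₁) = (1/√(2π))·e^{−d₁²/2} = 0.316590
Γ = φ(d₁) / (S·σ·√T) = 0.016518

price = 13.589370
Γ = 0.016518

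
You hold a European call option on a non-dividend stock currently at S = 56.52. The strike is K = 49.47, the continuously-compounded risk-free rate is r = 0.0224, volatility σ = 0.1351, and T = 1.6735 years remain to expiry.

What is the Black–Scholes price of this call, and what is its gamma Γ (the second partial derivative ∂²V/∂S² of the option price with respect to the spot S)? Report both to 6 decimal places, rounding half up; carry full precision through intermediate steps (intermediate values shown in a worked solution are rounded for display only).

σ√T = 0.1351·√1.6735 = 0.174771
d₁ = (ln(S/K) + (r+σ²/2)T) / (σ√T) = (ln(56.52/49.47) + (0.0224+0.1351²/2)·1.6735) / 0.174771 = (0.133228 + 0.052759) / 0.174771 = 1.064178
d₂ = d₁ − σ√T = 1.064178 − 0.174771 = 0.889407
e^{−rT} = e^{−0.0224·1.6735} = 0.963208
N(d₁) = 0.856376,  N(d₂) = 0.813108
Call price V = S·N(d₁) − K·e^{−rT}·N(d₂) = 48.402366 − 38.744488 = 9.657877
φ(d₁) = (1/√(2π))·e^{−d₁²/2} = 0.226463
Γ = φ(d₁) / (S·σ·√T) = 0.022926

price = 9.657877
Γ = 0.022926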